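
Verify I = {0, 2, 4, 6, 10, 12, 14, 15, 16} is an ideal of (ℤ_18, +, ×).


Check ideal conditions for I = {0, 2, 4, 6, 10, 12, 14, 15, 16} in ℤ_18:
(1) I is an additive subgroup? No
(2) For r ∈ ℤ_18 and a ∈ I: r·a ∈ I? No  [counterexample: r=2, a=4, r·a mod 18 = 8 ∉ I]

No, I is not an ideal of ℤ_18


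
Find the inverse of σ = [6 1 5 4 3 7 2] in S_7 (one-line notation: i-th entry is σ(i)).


To find σ⁻¹, swap domain and range:
σ(1) = 6 → σ⁻¹(6) = 1
σ(2) = 1 → σ⁻¹(1) = 2
σ(3) = 5 → σ⁻¹(5) = 3
σ(4) = 4 → σ⁻¹(4) = 4
σ(5) = 3 → σ⁻¹(3) = 5
σ(6) = 7 → σ⁻¹(7) = 6
σ(7) = 2 → σ⁻¹(2) = 7

σ⁻¹ = [2 7 5 4 3 1 6]


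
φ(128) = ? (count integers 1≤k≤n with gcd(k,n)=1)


Factor n: 128 = 2^7
φ(n) = n · ∏(1 - 1/p) over distinct primes p | n
φ(128) = 128 · (1 - 1/2) = 64

φ(128) = 64


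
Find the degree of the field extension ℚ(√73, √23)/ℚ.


[ℚ(√73,√23):ℚ] = [ℚ(√73,√23):ℚ(√73)]·[ℚ(√73):ℚ] = 2·2 = 4

[ℚ(√73, √23)/ℚ] = 4


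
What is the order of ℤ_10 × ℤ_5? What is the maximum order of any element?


|ℤ_10 × ℤ_5| = 10 × 5 = 50
Max element order = lcm(10,5) = 10
Cyclic? No (gcd=5)

|ℤ_10×ℤ_5| = 50, max element order = 10


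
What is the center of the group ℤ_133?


Z(G) = {g ∈ G | gx = xg for all x ∈ G}
ℤ_133 is abelian, so Z(G) = G

Z(ℤ_133) = ℤ_133


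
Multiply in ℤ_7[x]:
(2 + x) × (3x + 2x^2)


Expand and collect like terms; reduce coefficients mod 7:
x^0: 2·0 = 0 ≡ 0 (mod 7)
x^1: 2·3 + 1·0 = 6 ≡ 6 (mod 7)
x^2: 2·2 + 1·3 = 7 ≡ 0 (mod 7)
x^3: 1·2 = 2 ≡ 2 (mod 7)
Result: 6x + 2x^3

f · g = 6x + 2x^3


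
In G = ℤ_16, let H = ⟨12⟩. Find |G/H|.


|⟨12⟩| = n / gcd(12, 16) = 16 / 4 = 4
H is normal (ℤ_16 is abelian).
|G/H| = |G| / |H| = 16 / 4 = 4

|G/H| = 4


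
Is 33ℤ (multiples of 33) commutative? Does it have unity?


33ℤ is a commutative ring under +,× but has no multiplicative identity (1 ∉ 33ℤ); it has no zero divisors, but without unity it is not an integral domain
Commutative: Yes
Integral domain: No
Has unity: No

33ℤ (multiples of 33): Commutative=Yes, Unity=No


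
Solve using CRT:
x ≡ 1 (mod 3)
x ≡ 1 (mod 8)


m₁ = 3, m₂ = 8, gcd = 1, so CRT applies. M = m₁·m₂ = 24
Let M₁ = M/m₁ = 8, M₂ = M/m₂ = 3
Find y₁ ≡ M₁⁻¹ (mod m₁): 8⁻¹ ≡ 2 (mod 3)
Find y₂ ≡ M₂⁻¹ (mod m₂): 3⁻¹ ≡ 3 (mod 8)
x = a₁·M₁·y₁ + a₂·M₂·y₂ = 1·8·2 + 1·3·3 = 25
Reduce mod 24: x ≡ 1
Check: 1 mod 3 = 1 ✓, 1 mod 8 = 1 ✓

x ≡ 1 (mod 24)


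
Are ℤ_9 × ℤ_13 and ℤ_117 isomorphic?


Comparing ℤ_9 × ℤ_13 and ℤ_117:
gcd(9,13) = 1, so ℤ_9 × ℤ_13 ≅ ℤ_117 (CRT)

Yes, ℤ_9 × ℤ_13 ≅ ℤ_117


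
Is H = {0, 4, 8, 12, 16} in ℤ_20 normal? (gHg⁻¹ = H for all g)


H = {0, 4, 8, 12, 16} in ℤ_20
ℤ_20 is abelian; every subgroup of an abelian group is normal

Yes, normal subgroup


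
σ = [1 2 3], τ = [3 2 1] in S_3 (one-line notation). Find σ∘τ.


σ∘τ: apply τ first, then σ
1 →τ 3 →σ 3
2 →τ 2 →σ 2
3 →τ 1 →σ 1

σ∘τ = [3 2 1]


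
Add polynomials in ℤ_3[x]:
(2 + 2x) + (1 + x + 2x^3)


Add coefficients mod 3:
x^0: 2 + 1 = 0 (mod 3)
x^1: 2 + 1 = 0 (mod 3)
x^2: 0 + 0 = 0 (mod 3)
x^3: 0 + 2 = 2 (mod 3)
Result: 2x^3

f + g = 2x^3


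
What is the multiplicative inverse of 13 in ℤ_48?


Use the extended Euclidean algorithm to write 1 = 13·s + 48·t; then s mod 48 is the inverse.
Euclidean algorithm:
  13 = 0·48 + 13
  48 = 3·13 + 9
  13 = 1·9 + 4
  9 = 2·4 + 1
  4 = 4·1 + 0
gcd(13,48) = 1
Back-substitution gives: 13·(-11) + 48·(3) = 1
So 13⁻¹ ≡ -11 ≡ 37 (mod 48)
Check: 13 × 37 = 481 ≡ 1 (mod 48) ✓

13⁻¹ ≡ 37 (mod 48)


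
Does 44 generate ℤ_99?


g generates ℤ_n iff gcd(g, n) = 1
gcd(44, 99) = 11
Since gcd = 11 ≠ 1, ⟨44⟩ has order 9 < 99, so 44 is not a generator.

No, 44 does not generate ℤ_99


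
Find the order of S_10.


|S_n| = n! (number of permutations of n symbols)
|S_10| = 10! = 3628800

|S_10| = 3628800


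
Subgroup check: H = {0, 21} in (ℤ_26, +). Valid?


Subgroup test for H = {0, 21} in (ℤ_26, +):
(1) 0 ∈ H? Yes
(2) Closure: for all a,b ∈ H, (a+b) mod 26 ∈ H? No  [counterexample: 21 + 21 = 16 ∉ H]
(3) Inverses: for all a ∈ H, -a mod 26 ∈ H? No

No, H is not a subgroup of ℤ_26


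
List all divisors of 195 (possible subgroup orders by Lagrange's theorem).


Lagrange's theorem: |H| divides |G|
|G| = 195
Divisors of 195: 1, 3, 5, 13, 15, 39, 65, 195

Possible subgroup orders: {1, 3, 5, 13, 15, 39, 65, 195}


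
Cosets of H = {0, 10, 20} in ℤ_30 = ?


H = {0, 10, 20}, |H| = 3
Number of cosets = |G|/|H| = 30/3 = 10
0 + H = {0, 10, 20}
1 + H = {1, 11, 21}
2 + H = {2, 12, 22}
3 + H = {3, 13, 23}
4 + H = {4, 14, 24}
5 + H = {5, 15, 25}
6 + H = {6, 16, 26}
7 + H = {7, 17, 27}
8 + H = {8, 18, 28}
9 + H = {9, 19, 29}

Cosets: 0+H={0,10,20}; 1+H={1,11,21}; 2+H={2,12,22}; 3+H={3,13,23}; 4+H={4,14,24}; 5+H={5,15,25}; 6+H={6,16,26}; 7+H={7,17,27}; 8+H={8,18,28}; 9+H={9,19,29}


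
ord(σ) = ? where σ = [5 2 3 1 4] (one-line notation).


Cycle decomposition: (1 5 4)
Cycle lengths: 3
Order = lcm(3) = 3

ord(σ) = 3


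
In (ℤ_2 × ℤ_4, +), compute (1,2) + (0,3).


Operation: componentwise addition mod (2, 4)
(1,2) + (0,3) = ((a₁+b₁) mod 2, (a₂+b₂) mod 4) with a = (1,2), b = (0,3)

(1,2) + (0,3) = (1,1)


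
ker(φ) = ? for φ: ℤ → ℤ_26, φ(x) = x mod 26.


Kernel = preimage of identity
ker(φ) = {x ∈ ℤ : x ≡ 0 (mod 26)} = 26ℤ = {0, ±26, ±52, ...}

ker(φ) = 26ℤ


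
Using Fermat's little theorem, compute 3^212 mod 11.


Fermat's little theorem: if p is prime and gcd(a,p)=1, then a^(p-1) ≡ 1 (mod p)
p = 11 is prime, gcd(3,11) = 1
Reduce exponent: 212 mod 10 = 2
So 3^212 ≡ 3^2 (mod 11)
3^2 mod 11 = 9

3^212 ≡ 9 (mod 11)


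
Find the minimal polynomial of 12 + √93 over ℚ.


Let α = 12 + √93. Then α - 12 = √93, so (α - 12)² = 93, giving α² - 24α + 51 = 0. Degree 2 and α ∉ ℚ, so this is the minimal polynomial.

Minimal polynomial: x² - 24x + 51


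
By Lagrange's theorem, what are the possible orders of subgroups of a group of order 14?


Lagrange's theorem: |H| divides |G|
|G| = 14
Divisors of 14: 1, 2, 7, 14

Possible subgroup orders: {1, 2, 7, 14}


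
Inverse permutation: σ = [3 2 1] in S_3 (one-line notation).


To find σ⁻¹, swap domain and range:
σ(1) = 3 → σ⁻¹(3) = 1
σ(2) = 2 → σ⁻¹(2) = 2
σ(3) = 1 → σ⁻¹(1) = 3

σ⁻¹ = [3 2 1]


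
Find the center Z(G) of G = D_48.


Z(G) = {g ∈ G | gx = xg for all x ∈ G}
For even n, Z(D_n) = {e, r^(n/2)}: the 180° rotation r^24 commutes with every reflection and rotation

Z(D_48) = {e, r^24}


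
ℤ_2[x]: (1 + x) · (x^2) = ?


Expand and collect like terms; reduce coefficients mod 2:
x^0: 1·0 = 0 ≡ 0 (mod 2)
x^1: 1·0 + 1·0 = 0 ≡ 0 (mod 2)
x^2: 1·1 + 1·0 = 1 ≡ 1 (mod 2)
x^3: 1·1 = 1 ≡ 1 (mod 2)
Result: x^2 + x^3

f · g = x^2 + x^3


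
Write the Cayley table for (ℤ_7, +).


Elements: {0, 1, 2, 3, 4, 5, 6}
Operation: addition mod 7
Entry (a, b) = (a + b) mod 7

Cayley table:
  | 0 | 1 | 2 | 3 | 4 | 5 | 6
0 | 0 | 1 | 2 | 3 | 4 | 5 | 6
1 | 1 | 2 | 3 | 4 | 5 | 6 | 0
2 | 2 | 3 | 4 | 5 | 6 | 0 | 1
3 | 3 | 4 | 5 | 6 | 0 | 1 | 2
4 | 4 | 5 | 6 | 0 | 1 | 2 | 3
5 | 5 | 6 | 0 | 1 | 2 | 3 | 4
6 | 6 | 0 | 1 | 2 | 3 | 4 | 5


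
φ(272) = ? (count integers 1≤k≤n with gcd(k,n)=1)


Factor n: 272 = 2^4 × 17
φ(n) = n · ∏(1 - 1/p) over distinct primes p | n
φ(272) = 272 · (1 - 1/2) · (1 - 1/17) = 128

φ(272) = 128


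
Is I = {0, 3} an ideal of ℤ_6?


Check ideal conditions for I = {0, 3} in ℤ_6:
(1) I is an additive subgroup? Yes
(2) For r ∈ ℤ_6 and a ∈ I: r·a ∈ I? Yes

Yes, I is an ideal of ℤ_6


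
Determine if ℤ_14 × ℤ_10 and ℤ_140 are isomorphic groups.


Comparing ℤ_14 × ℤ_10 and ℤ_140:
gcd(14,10) = 2 ≠ 1. Max element order in ℤ_14×ℤ_10 is lcm(14,10) = 70 < 140, so it has no element of order 140

No, ℤ_14 × ℤ_10 ≇ ℤ_140


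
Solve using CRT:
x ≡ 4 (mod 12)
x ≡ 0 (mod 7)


m₁ = 12, m₂ = 7, gcd = 1, so CRT applies. M = m₁·m₂ = 84
Let M₁ = M/m₁ = 7, M₂ = M/m₂ = 12
Find y₁ ≡ M₁⁻¹ (mod m₁): 7⁻¹ ≡ 7 (mod 12)
Find y₂ ≡ M₂⁻¹ (mod m₂): 12⁻¹ ≡ 3 (mod 7)
x = a₁·M₁·y₁ + a₂·M₂·y₂ = 4·7·7 + 0·12·3 = 196
Reduce mod 84: x ≡ 28
Check: 28 mod 12 = 4 ✓, 28 mod 7 = 0 ✓

x ≡ 28 (mod 84)


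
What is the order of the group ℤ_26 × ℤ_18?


|A × B| = |A| · |B|
|ℤ_26 × ℤ_18| = 26 × 18 = 468

|ℤ_26 × ℤ_18| = 468


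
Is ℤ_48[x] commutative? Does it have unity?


ℤ_48 has zero divisors (2·24 ≡ 0), and these lift to constant zero divisors in ℤ_48[x]; so not an integral domain
Commutative: Yes
Integral domain: No
Has unity: Yes

ℤ_48[x]: Commutative=Yes, Unity=Yes


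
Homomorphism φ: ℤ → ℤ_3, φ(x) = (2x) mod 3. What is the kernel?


Kernel = preimage of identity
ker(φ) = {x ∈ ℤ : 2x ≡ 0 (mod 3)}. gcd(2,3) = 1, so 2x ≡ 0 (mod 3) ⟺ x ≡ 0 (mod 3/1 = 3). Hence ker(φ) = 3ℤ

ker(φ) = 3ℤ


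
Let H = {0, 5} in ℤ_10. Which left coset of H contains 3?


3 + H = {3 + h (mod 10) : h ∈ H}
3+0=3, 3+5=8

3 + H = {3, 8}


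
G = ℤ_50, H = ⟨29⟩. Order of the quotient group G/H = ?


|⟨29⟩| = n / gcd(29, 50) = 50 / 1 = 50
H is normal (ℤ_50 is abelian).
|G/H| = |G| / |H| = 50 / 50 = 1

|G/H| = 1


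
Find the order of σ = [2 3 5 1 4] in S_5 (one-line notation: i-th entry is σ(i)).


Cycle decomposition: (1 2 3 5 4)
Cycle lengths: 5
Order = lcm(5) = 5

ord(σ) = 5


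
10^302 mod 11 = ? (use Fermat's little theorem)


Fermat's little theorem: if p is prime and gcd(a,p)=1, then a^(p-1) ≡ 1 (mod p)
p = 11 is prime, gcd(10,11) = 1
Reduce exponent: 302 mod 10 = 2
So 10^302 ≡ 10^2 (mod 11)
10^2 mod 11 = 1

10^302 ≡ 1 (mod 11)


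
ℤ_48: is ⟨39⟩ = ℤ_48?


g generates ℤ_n iff gcd(g, n) = 1
gcd(39, 48) = 3
Since gcd = 3 ≠ 1, ⟨39⟩ has order 16 < 48, so 39 is not a generator.

No, 39 does not generate ℤ_48


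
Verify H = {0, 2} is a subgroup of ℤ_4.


Subgroup test for H = {0, 2} in (ℤ_4, +):
(1) 0 ∈ H? Yes
(2) Closure: for all a,b ∈ H, (a+b) mod 4 ∈ H? Yes
(3) Inverses: for all a ∈ H, -a mod 4 ∈ H? Yes

Yes, H is a subgroup of ℤ_4


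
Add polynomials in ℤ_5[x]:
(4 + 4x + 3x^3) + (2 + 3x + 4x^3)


Add coefficients mod 5:
x^0: 4 + 2 = 1 (mod 5)
x^1: 4 + 3 = 2 (mod 5)
x^2: 0 + 0 = 0 (mod 5)
x^3: 3 + 4 = 2 (mod 5)
Result: 1 + 2x + 2x^3

f + g = 1 + 2x + 2x^3


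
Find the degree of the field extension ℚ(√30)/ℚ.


√30 has minimal polynomial x² - 30 (irreducible over ℚ since 30 is squarefree)

[ℚ(√30)/ℚ] = 2


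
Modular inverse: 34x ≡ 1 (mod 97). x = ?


Use the extended Euclidean algorithm to write 1 = 34·s + 97·t; then s mod 97 is the inverse.
Euclidean algorithm:
  34 = 0·97 + 34
  97 = 2·34 + 29
  34 = 1·29 + 5
  29 = 5·5 + 4
  5 = 1·4 + 1
  4 = 4·1 + 0
gcd(34,97) = 1
Back-substitution gives: 34·(20) + 97·(-7) = 1
So 34⁻¹ ≡ 20 ≡ 20 (mod 97)
Check: 34 × 20 = 680 ≡ 1 (mod 97) ✓

34⁻¹ ≡ 20 (mod 97)


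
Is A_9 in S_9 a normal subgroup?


H = A_9 in S_9
A_9 has index 2 in S_9, and every subgroup of index 2 is normal

Yes, normal subgroup


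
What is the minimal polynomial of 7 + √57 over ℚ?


Let α = 7 + √57. Then α - 7 = √57, so (α - 7)² = 57, giving α² - 14α - 8 = 0. Degree 2 and α ∉ ℚ, so this is the minimal polynomial.

Minimal polynomial: x² - 14x - 8


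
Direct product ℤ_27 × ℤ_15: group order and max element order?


|ℤ_27 × ℤ_15| = 27 × 15 = 405
Max element order = lcm(27,15) = 135
Cyclic? No (gcd=3)

|ℤ_27×ℤ_15| = 405, max element order = 135


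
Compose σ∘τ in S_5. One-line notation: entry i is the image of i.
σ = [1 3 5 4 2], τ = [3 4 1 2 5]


σ∘τ: apply τ first, then σ
1 →τ 3 →σ 5
2 →τ 4 →σ 4
3 →τ 1 →σ 1
4 →τ 2 →σ 3
5 →τ 5 →σ 2

σ∘τ = [5 4 1 3 2]


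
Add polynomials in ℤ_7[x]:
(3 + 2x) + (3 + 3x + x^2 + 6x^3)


Add coefficients mod 7:
x^0: 3 + 3 = 6 (mod 7)
x^1: 2 + 3 = 5 (mod 7)
x^2: 0 + 1 = 1 (mod 7)
x^3: 0 + 6 = 6 (mod 7)
Result: 6 + 5x + x^2 + 6x^3

f + g = 6 + 5x + x^2 + 6x^3


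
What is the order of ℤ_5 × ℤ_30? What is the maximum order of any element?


|ℤ_5 × ℤ_30| = 5 × 30 = 150
Max element order = lcm(5,30) = 30
Cyclic? No (gcd=5)

|ℤ_5×ℤ_30| = 150, max element order = 30


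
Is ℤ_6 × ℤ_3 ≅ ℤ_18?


Comparing ℤ_6 × ℤ_3 and ℤ_18:
gcd(6,3) = 3 ≠ 1. Max element order in ℤ_6×ℤ_3 is lcm(6,3) = 6 < 18, so it has no element of order 18

No, ℤ_6 × ℤ_3 ≇ ℤ_18


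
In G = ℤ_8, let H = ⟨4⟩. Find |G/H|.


|⟨4⟩| = n / gcd(4, 8) = 8 / 4 = 2
H is normal (ℤ_8 is abelian).
|G/H| = |G| / |H| = 8 / 2 = 4

|G/H| = 4


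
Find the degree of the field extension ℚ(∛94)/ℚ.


∛94 has minimal polynomial x³ - 94 (irreducible over ℚ since 94 is not a perfect cube)

[ℚ(∛94)/ℚ] = 3


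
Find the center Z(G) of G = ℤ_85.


Z(G) = {g ∈ G | gx = xg for all x ∈ G}
ℤ_85 is abelian, so Z(G) = G

Z(ℤ_85) = ℤ_85


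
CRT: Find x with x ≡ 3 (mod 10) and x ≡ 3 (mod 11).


m₁ = 10, m₂ = 11, gcd = 1, so CRT applies. M = m₁·m₂ = 110
Let M₁ = M/m₁ = 11, M₂ = M/m₂ = 10
Find y₁ ≡ M₁⁻¹ (mod m₁): 11⁻¹ ≡ 1 (mod 10)
Find y₂ ≡ M₂⁻¹ (mod m₂): 10⁻¹ ≡ 10 (mod 11)
x = a₁·M₁·y₁ + a₂·M₂·y₂ = 3·11·1 + 3·10·10 = 333
Reduce mod 110: x ≡ 3
Check: 3 mod 10 = 3 ✓, 3 mod 11 = 3 ✓

x ≡ 3 (mod 110)


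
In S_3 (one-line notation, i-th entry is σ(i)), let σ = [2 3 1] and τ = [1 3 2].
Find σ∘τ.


σ∘τ: apply τ first, then σ
1 →τ 1 →σ 2
2 →τ 3 →σ 1
3 →τ 2 →σ 3

σ∘τ = [2 1 3]


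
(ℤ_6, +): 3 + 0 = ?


Operation: addition mod 6
3 + 0 = (a + b) mod 6 with a = 3, b = 0

3 + 0 = 3


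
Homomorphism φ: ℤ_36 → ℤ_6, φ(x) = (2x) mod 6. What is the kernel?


Kernel = preimage of identity
ker(φ) = {x ∈ ℤ_36 : 2x ≡ 0 (mod 6)}. Since 6 | 36, φ is well-defined. The kernel is the cyclic subgroup ⟨3⟩ of ℤ_36 (order 12), i.e. {0, 3, 6, 9, 12, 15, 18, 21, 24, 27, 30, 33}

ker(φ) = {0, 3, 6, 9, 12, 15, 18, 21, 24, 27, 30, 33}


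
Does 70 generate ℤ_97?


g generates ℤ_n iff gcd(g, n) = 1
gcd(70, 97) = 1
Since gcd = 1, 70 is a generator.

Yes, 70 generates ℤ_97


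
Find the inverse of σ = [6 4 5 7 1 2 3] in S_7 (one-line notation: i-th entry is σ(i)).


To find σ⁻¹, swap domain and range:
σ(1) = 6 → σ⁻¹(6) = 1
σ(2) = 4 → σ⁻¹(4) = 2
σ(3) = 5 → σ⁻¹(5) = 3
σ(4) = 7 → σ⁻¹(7) = 4
σ(5) = 1 → σ⁻¹(1) = 5
σ(6) = 2 → σ⁻¹(2) = 6
σ(7) = 3 → σ⁻¹(3) = 7

σ⁻¹ = [5 6 7 2 3 1 4]


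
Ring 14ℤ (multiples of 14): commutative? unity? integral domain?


14ℤ is a commutative ring under +,× but has no multiplicative identity (1 ∉ 14ℤ); it has no zero divisors, but without unity it is not an integral domain
Commutative: Yes
Integral domain: No
Has unity: No

14ℤ (multiples of 14): Commutative=Yes, Unity=No


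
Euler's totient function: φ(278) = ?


Factor n: 278 = 2 × 139
φ(n) = n · ∏(1 - 1/p) over distinct primes p | n
φ(278) = 278 · (1 - 1/2) · (1 - 1/139) = 138

φ(278) = 138


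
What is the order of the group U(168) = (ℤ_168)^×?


U(n) is the group of units mod n; |U(n)| = φ(n)
|U(168)| = φ(168) = 48

|U(168) = (ℤ_168)^×| = 48


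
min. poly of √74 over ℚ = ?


√74 satisfies x² - 74 = 0, irreducible over ℚ since 74 is squarefree

Minimal polynomial: x² - 74


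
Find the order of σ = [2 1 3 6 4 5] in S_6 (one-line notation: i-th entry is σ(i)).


Cycle decomposition: (1 2) (4 6 5)
Cycle lengths: 2, 3
Order = lcm(2, 3) = 6

ord(σ) = 6


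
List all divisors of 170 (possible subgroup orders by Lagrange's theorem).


Lagrange's theorem: |H| divides |G|
|G| = 170
Divisors of 170: 1, 2, 5, 10, 17, 34, 85, 170

Possible subgroup orders: {1, 2, 5, 10, 17, 34, 85, 170}


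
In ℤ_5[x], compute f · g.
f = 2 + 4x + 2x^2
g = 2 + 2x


Expand and collect like terms; reduce coefficients mod 5:
x^0: 2·2 = 4 ≡ 4 (mod 5)
x^1: 2·2 + 4·2 = 12 ≡ 2 (mod 5)
x^2: 4·2 + 2·2 = 12 ≡ 2 (mod 5)
x^3: 2·2 = 4 ≡ 4 (mod 5)
Result: 4 + 2x + 2x^2 + 4x^3

f · g = 4 + 2x + 2x^2 + 4x^3


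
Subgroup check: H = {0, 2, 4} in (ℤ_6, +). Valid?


Subgroup test for H = {0, 2, 4} in (ℤ_6, +):
(1) 0 ∈ H? Yes
(2) Closure: for all a,b ∈ H, (a+b) mod 6 ∈ H? Yes
(3) Inverses: for all a ∈ H, -a mod 6 ∈ H? Yes

Yes, H is a subgroup of ℤ_6


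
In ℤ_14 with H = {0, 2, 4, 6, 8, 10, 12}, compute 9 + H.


9 + H = {9 + h (mod 14) : h ∈ H}
9+0=9, 9+2=11, 9+4=13, 9+6=1, 9+8=3, 9+10=5, 9+12=7
9 + H = {1, 3, 5, 7, 9, 11, 13} = 1 + H

9 + H = {1, 3, 5, 7, 9, 11, 13}


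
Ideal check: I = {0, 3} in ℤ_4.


Check ideal conditions for I = {0, 3} in ℤ_4:
(1) I is an additive subgroup? No
(2) For r ∈ ℤ_4 and a ∈ I: r·a ∈ I? No  [counterexample: r=2, a=3, r·a mod 4 = 2 ∉ I]

No, I is not an ideal of ℤ_4


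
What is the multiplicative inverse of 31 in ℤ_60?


Use the extended Euclidean algorithm to write 1 = 31·s + 60·t; then s mod 60 is the inverse.
Euclidean algorithm:
  31 = 0·60 + 31
  60 = 1·31 + 29
  31 = 1·29 + 2
  29 = 14·2 + 1
  2 = 2·1 + 0
gcd(31,60) = 1
Back-substitution gives: 31·(-29) + 60·(15) = 1
So 31⁻¹ ≡ -29 ≡ 31 (mod 60)
Check: 31 × 31 = 961 ≡ 1 (mod 60) ✓

31⁻¹ ≡ 31 (mod 60)


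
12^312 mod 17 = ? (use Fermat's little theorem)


Fermat's little theorem: if p is prime and gcd(a,p)=1, then a^(p-1) ≡ 1 (mod p)
p = 17 is prime, gcd(12,17) = 1
Reduce exponent: 312 mod 16 = 8
So 12^312 ≡ 12^8 (mod 17)
12^8 mod 17 = 16

12^312 ≡ 16 (mod 17)


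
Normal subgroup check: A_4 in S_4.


H = A_4 in S_4
A_4 has index 2 in S_4, and every subgroup of index 2 is normal

Yes, normal subgroup


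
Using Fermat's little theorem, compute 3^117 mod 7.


Fermat's little theorem: if p is prime and gcd(a,p)=1, then a^(p-1) ≡ 1 (mod p)
p = 7 is prime, gcd(3,7) = 1
Reduce exponent: 117 mod 6 = 3
So 3^117 ≡ 3^3 (mod 7)
3^3 mod 7 = 6

3^117 ≡ 6 (mod 7)


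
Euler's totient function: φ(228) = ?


Factor n: 228 = 2^2 × 3 × 19
φ(n) = n · ∏(1 - 1/p) over distinct primes p | n
φ(228) = 228 · (1 - 1/2) · (1 - 1/3) · (1 - 1/19) = 72

φ(228) = 72


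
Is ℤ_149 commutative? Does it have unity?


ℤ_149 is a commutative ring with unity 1; 149 is prime, so ℤ_149 is a field (hence an integral domain)
Commutative: Yes
Integral domain: Yes
Has unity: Yes

ℤ_149: Commutative=Yes, Unity=Yes


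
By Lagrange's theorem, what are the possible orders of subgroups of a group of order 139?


Lagrange's theorem: |H| divides |G|
|G| = 139
Divisors of 139: 1, 139

Possible subgroup orders: {1, 139}


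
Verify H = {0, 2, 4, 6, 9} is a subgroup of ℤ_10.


Subgroup test for H = {0, 2, 4, 6, 9} in (ℤ_10, +):
(1) 0 ∈ H? Yes
(2) Closure: for all a,b ∈ H, (a+b) mod 10 ∈ H? No  [counterexample: 2 + 6 = 8 ∉ H]
(3) Inverses: for all a ∈ H, -a mod 10 ∈ H? No

No, H is not a subgroup of ℤ_10


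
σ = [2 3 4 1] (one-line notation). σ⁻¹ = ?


To find σ⁻¹, swap domain and range:
σ(1) = 2 → σ⁻¹(2) = 1
σ(2) = 3 → σ⁻¹(3) = 2
σ(3) = 4 → σ⁻¹(4) = 3
σ(4) = 1 → σ⁻¹(1) = 4

σ⁻¹ = [4 1 2 3]


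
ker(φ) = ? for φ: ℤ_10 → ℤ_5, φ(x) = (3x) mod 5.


Kernel = preimage of identity
ker(φ) = {x ∈ ℤ_10 : 3x ≡ 0 (mod 5)}. Since 5 | 10, φ is well-defined. The kernel is the cyclic subgroup ⟨5⟩ of ℤ_10 (order 2), i.e. {0, 5}

ker(φ) = {0, 5}


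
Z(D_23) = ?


Z(G) = {g ∈ G | gx = xg for all x ∈ G}
For odd n, Z(D_n) = {e}: no nontrivial rotation commutes with all reflections

Z(D_23) = {e}


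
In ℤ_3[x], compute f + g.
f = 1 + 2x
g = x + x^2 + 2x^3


Add coefficients mod 3:
x^0: 1 + 0 = 1 (mod 3)
x^1: 2 + 1 = 0 (mod 3)
x^2: 0 + 1 = 1 (mod 3)
x^3: 0 + 2 = 2 (mod 3)
Result: 1 + x^2 + 2x^3

f + g = 1 + x^2 + 2x^3


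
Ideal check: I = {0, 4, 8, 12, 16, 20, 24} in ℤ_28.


Check ideal conditions for I = {0, 4, 8, 12, 16, 20, 24} in ℤ_28:
(1) I is an additive subgroup? Yes
(2) For r ∈ ℤ_28 and a ∈ I: r·a ∈ I? Yes

Yes, I is an ideal of ℤ_28


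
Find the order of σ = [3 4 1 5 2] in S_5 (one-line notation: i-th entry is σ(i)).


Cycle decomposition: (1 3) (2 4 5)
Cycle lengths: 2, 3
Order = lcm(2, 3) = 6

ord(σ) = 6


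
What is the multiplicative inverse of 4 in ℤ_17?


Use the extended Euclidean algorithm to write 1 = 4·s + 17·t; then s mod 17 is the inverse.
Euclidean algorithm:
  4 = 0·17 + 4
  17 = 4·4 + 1
  4 = 4·1 + 0
gcd(4,17) = 1
Back-substitution gives: 4·(-4) + 17·(1) = 1
So 4⁻¹ ≡ -4 ≡ 13 (mod 17)
Check: 4 × 13 = 52 ≡ 1 (mod 17) ✓

4⁻¹ ≡ 13 (mod 17)


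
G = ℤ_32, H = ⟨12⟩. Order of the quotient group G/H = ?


|⟨12⟩| = n / gcd(12, 32) = 32 / 4 = 8
H is normal (ℤ_32 is abelian).
|G/H| = |G| / |H| = 32 / 8 = 4

|G/H| = 4


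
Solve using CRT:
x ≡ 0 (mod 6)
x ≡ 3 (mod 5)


m₁ = 6, m₂ = 5, gcd = 1, so CRT applies. M = m₁·m₂ = 30
Let M₁ = M/m₁ = 5, M₂ = M/m₂ = 6
Find y₁ ≡ M₁⁻¹ (mod m₁): 5⁻¹ ≡ 5 (mod 6)
Find y₂ ≡ M₂⁻¹ (mod m₂): 6⁻¹ ≡ 1 (mod 5)
x = a₁·M₁·y₁ + a₂·M₂·y₂ = 0·5·5 + 3·6·1 = 18
Reduce mod 30: x ≡ 18
Check: 18 mod 6 = 0 ✓, 18 mod 5 = 3 ✓

x ≡ 18 (mod 30)


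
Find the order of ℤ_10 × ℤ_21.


|A × B| = |A| · |B|
|ℤ_10 × ℤ_21| = 10 × 21 = 210

|ℤ_10 × ℤ_21| = 210


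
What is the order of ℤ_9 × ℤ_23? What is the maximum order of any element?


|ℤ_9 × ℤ_23| = 9 × 23 = 207
Max element order = lcm(9,23) = 207
Cyclic? Yes (gcd=1)

|ℤ_9×ℤ_23| = 207, max element order = 207


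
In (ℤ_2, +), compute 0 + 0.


Operation: addition mod 2
0 + 0 = (a + b) mod 2 with a = 0, b = 0

0 + 0 = 0


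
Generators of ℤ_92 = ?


g generates ℤ_n iff gcd(g,n) = 1
Prime factors of 92: 2, 23
Generators are g ∈ {1,...,91} not divisible by any of these primes.
Generators: {1, 3, 5, 7, 9, 11, 13, 15, 17, 19, 21, 25, 27, 29, 31, 33, 35, 37, 39, 41, 43, 45, 47, 49, 51, 53, 55, 57, 59, 61, 63, 65, 67, 71, 73, 75, 77, 79, 81, 83, 85, 87, 89, 91}
Number of generators = φ(92) = 44

Generators of ℤ_92 = {1, 3, 5, 7, 9, 11, 13, 15, 17, 19, 21, 25, 27, 29, 31, 33, 35, 37, 39, 41, 43, 45, 47, 49, 51, 53, 55, 57, 59, 61, 63, 65, 67, 71, 73, 75, 77, 79, 81, 83, 85, 87, 89, 91}


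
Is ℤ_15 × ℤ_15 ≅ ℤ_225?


Comparing ℤ_15 × ℤ_15 and ℤ_225:
gcd(15,15) = 15 ≠ 1. Max element order in ℤ_15×ℤ_15 is lcm(15,15) = 15 < 225, so it has no element of order 225

No, ℤ_15 × ℤ_15 ≇ ℤ_225


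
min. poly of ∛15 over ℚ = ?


∛15 satisfies x³ - 15 = 0, irreducible over ℚ (no rational root; 15 is not a perfect cube)

Minimal polynomial: x³ - 15


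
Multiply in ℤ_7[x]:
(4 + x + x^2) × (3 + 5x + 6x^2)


Expand and collect like terms; reduce coefficients mod 7:
x^0: 4·3 = 12 ≡ 5 (mod 7)
x^1: 4·5 + 1·3 = 23 ≡ 2 (mod 7)
x^2: 4·6 + 1·5 + 1·3 = 32 ≡ 4 (mod 7)
x^3: 1·6 + 1·5 = 11 ≡ 4 (mod 7)
x^4: 1·6 = 6 ≡ 6 (mod 7)
Result: 5 + 2x + 4x^2 + 4x^3 + 6x^4

f · g = 5 + 2x + 4x^2 + 4x^3 + 6x^4


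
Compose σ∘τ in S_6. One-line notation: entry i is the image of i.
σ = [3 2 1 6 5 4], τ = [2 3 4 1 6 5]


σ∘τ: apply τ first, then σ
1 →τ 2 →σ 2
2 →τ 3 →σ 1
3 →τ 4 →σ 6
4 →τ 1 →σ 3
5 →τ 6 →σ 4
6 →τ 5 →σ 5

σ∘τ = [2 1 6 3 4 5]


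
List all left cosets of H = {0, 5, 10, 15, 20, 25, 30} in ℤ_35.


H = {0, 5, 10, 15, 20, 25, 30}, |H| = 7
Number of cosets = |G|/|H| = 35/7 = 5
0 + H = {0, 5, 10, 15, 20, 25, 30}
1 + H = {1, 6, 11, 16, 21, 26, 31}
2 + H = {2, 7, 12, 17, 22, 27, 32}
3 + H = {3, 8, 13, 18, 23, 28, 33}
4 + H = {4, 9, 14, 19, 24, 29, 34}

Cosets: 0+H={0,5,10,15,20,25,30}; 1+H={1,6,11,16,21,26,31}; 2+H={2,7,12,17,22,27,32}; 3+H={3,8,13,18,23,28,33}; 4+H={4,9,14,19,24,29,34}


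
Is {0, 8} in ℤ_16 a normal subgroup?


H = {0, 8} in ℤ_16
ℤ_16 is abelian; every subgroup of an abelian group is normal

Yes, normal subgroup


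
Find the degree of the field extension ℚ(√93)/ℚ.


√93 has minimal polynomial x² - 93 (irreducible over ℚ since 93 is squarefree)

[ℚ(√93)/ℚ] = 2


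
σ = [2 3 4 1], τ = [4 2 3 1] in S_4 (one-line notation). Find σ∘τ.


σ∘τ: apply τ first, then σ
1 →τ 4 →σ 1
2 →τ 2 →σ 3
3 →τ 3 →σ 4
4 →τ 1 →σ 2

σ∘τ = [1 3 4 2]


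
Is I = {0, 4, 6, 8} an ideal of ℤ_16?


Check ideal conditions for I = {0, 4, 6, 8} in ℤ_16:
(1) I is an additive subgroup? No
(2) For r ∈ ℤ_16 and a ∈ I: r·a ∈ I? No  [counterexample: r=2, a=6, r·a mod 16 = 12 ∉ I]

No, I is not an ideal of ℤ_16


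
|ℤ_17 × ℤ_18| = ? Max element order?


|ℤ_17 × ℤ_18| = 17 × 18 = 306
Max element order = lcm(17,18) = 306
Cyclic? Yes (gcd=1)

|ℤ_17×ℤ_18| = 306, max element order = 306


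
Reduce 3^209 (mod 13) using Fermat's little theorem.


Fermat's little theorem: if p is prime and gcd(a,p)=1, then a^(p-1) ≡ 1 (mod p)
p = 13 is prime, gcd(3,13) = 1
Reduce exponent: 209 mod 12 = 5
So 3^209 ≡ 3^5 (mod 13)
3^5 mod 13 = 9

3^209 ≡ 9 (mod 13)


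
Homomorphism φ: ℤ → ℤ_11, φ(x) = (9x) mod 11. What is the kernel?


Kernel = preimage of identity
ker(φ) = {x ∈ ℤ : 9x ≡ 0 (mod 11)}. gcd(9,11) = 1, so 9x ≡ 0 (mod 11) ⟺ x ≡ 0 (mod 11/1 = 11). Hence ker(φ) = 11ℤ

ker(φ) = 11ℤ


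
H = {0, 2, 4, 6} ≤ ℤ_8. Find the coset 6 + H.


6 + H = {6 + h (mod 8) : h ∈ H}
6+0=6, 6+2=0, 6+4=2, 6+6=4
6 + H = {0, 2, 4, 6} = 0 + H

6 + H = {0, 2, 4, 6}


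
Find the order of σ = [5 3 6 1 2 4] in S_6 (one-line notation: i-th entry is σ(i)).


Cycle decomposition: (1 5 2 3 6 4)
Cycle lengths: 6
Order = lcm(6) = 6

ord(σ) = 6


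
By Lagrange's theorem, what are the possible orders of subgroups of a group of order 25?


Lagrange's theorem: |H| divides |G|
|G| = 25
Divisors of 25: 1, 5, 25

Possible subgroup orders: {1, 5, 25}


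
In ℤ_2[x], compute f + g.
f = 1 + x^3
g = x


Add coefficients mod 2:
x^0: 1 + 0 = 1 (mod 2)
x^1: 0 + 1 = 1 (mod 2)
x^2: 0 + 0 = 0 (mod 2)
x^3: 1 + 0 = 1 (mod 2)
Result: 1 + x + x^3

f + g = 1 + x + x^3


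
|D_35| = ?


|D_n| = 2n (n rotations and n reflections)
|D_35| = 2×35 = 70

|D_35| = 70


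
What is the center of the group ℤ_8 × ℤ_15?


Z(G) = {g ∈ G | gx = xg for all x ∈ G}
Direct product of abelian groups is abelian, so Z(G) = G

Z(ℤ_8 × ℤ_15) = ℤ_8 × ℤ_15


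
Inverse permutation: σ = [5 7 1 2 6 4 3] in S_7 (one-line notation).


To find σ⁻¹, swap domain and range:
σ(1) = 5 → σ⁻¹(5) = 1
σ(2) = 7 → σ⁻¹(7) = 2
σ(3) = 1 → σ⁻¹(1) = 3
σ(4) = 2 → σ⁻¹(2) = 4
σ(5) = 6 → σ⁻¹(6) = 5
σ(6) = 4 → σ⁻¹(4) = 6
σ(7) = 3 → σ⁻¹(3) = 7

σ⁻¹ = [3 4 7 6 1 5 2]


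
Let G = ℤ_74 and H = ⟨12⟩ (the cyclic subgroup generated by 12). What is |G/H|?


|⟨12⟩| = n / gcd(12, 74) = 74 / 2 = 37
H is normal (ℤ_74 is abelian).
|G/H| = |G| / |H| = 74 / 37 = 2

|G/H| = 2


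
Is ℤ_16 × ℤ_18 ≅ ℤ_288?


Comparing ℤ_16 × ℤ_18 and ℤ_288:
gcd(16,18) = 2 ≠ 1. Max element order in ℤ_16×ℤ_18 is lcm(16,18) = 144 < 288, so it has no element of order 288

No, ℤ_16 × ℤ_18 ≇ ℤ_288


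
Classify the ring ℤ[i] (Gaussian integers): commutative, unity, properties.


ℤ[i] is a commutative integral domain with unity 1 (in fact a Euclidean domain)
Commutative: Yes
Integral domain: Yes
Has unity: Yes

ℤ[i] (Gaussian integers): Commutative=Yes, Unity=Yes


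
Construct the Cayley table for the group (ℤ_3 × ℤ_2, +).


Elements: {(0,0), (0,1), (1,0), (1,1), (2,0), (2,1)}
Operation: componentwise addition mod (3, 2)
Entry (a, b) = ((a₁+b₁) mod 3, (a₂+b₂) mod 2)

Cayley table:
      | (0,0) | (0,1) | (1,0) | (1,1) | (2,0) | (2,1)
(0,0) | (0,0) | (0,1) | (1,0) | (1,1) | (2,0) | (2,1)
(0,1) | (0,1) | (0,0) | (1,1) | (1,0) | (2,1) | (2,0)
(1,0) | (1,0) | (1,1) | (2,0) | (2,1) | (0,0) | (0,1)
(1,1) | (1,1) | (1,0) | (2,1) | (2,0) | (0,1) | (0,0)
(2,0) | (2,0) | (2,1) | (0,0) | (0,1) | (1,0) | (1,1)
(2,1) | (2,1) | (2,0) | (0,1) | (0,0) | (1,1) | (1,0)


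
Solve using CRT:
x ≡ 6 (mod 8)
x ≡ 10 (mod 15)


m₁ = 8, m₂ = 15, gcd = 1, so CRT applies. M = m₁·m₂ = 120
Let M₁ = M/m₁ = 15, M₂ = M/m₂ = 8
Find y₁ ≡ M₁⁻¹ (mod m₁): 15⁻¹ ≡ 7 (mod 8)
Find y₂ ≡ M₂⁻¹ (mod m₂): 8⁻¹ ≡ 2 (mod 15)
x = a₁·M₁·y₁ + a₂·M₂·y₂ = 6·15·7 + 10·8·2 = 790
Reduce mod 120: x ≡ 70
Check: 70 mod 8 = 6 ✓, 70 mod 15 = 10 ✓

x ≡ 70 (mod 120)


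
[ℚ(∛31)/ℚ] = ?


∛31 has minimal polynomial x³ - 31 (irreducible over ℚ since 31 is not a perfect cube)

[ℚ(∛31)/ℚ] = 3


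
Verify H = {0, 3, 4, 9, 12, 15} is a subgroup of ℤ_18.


Subgroup test for H = {0, 3, 4, 9, 12, 15} in (ℤ_18, +):
(1) 0 ∈ H? Yes
(2) Closure: for all a,b ∈ H, (a+b) mod 18 ∈ H? No  [counterexample: 3 + 3 = 6 ∉ H]
(3) Inverses: for all a ∈ H, -a mod 18 ∈ H? No

No, H is not a subgroup of ℤ_18


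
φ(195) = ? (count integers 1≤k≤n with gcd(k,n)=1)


Factor n: 195 = 3 × 5 × 13
φ(n) = n · ∏(1 - 1/p) over distinct primes p | n
φ(195) = 195 · (1 - 1/3) · (1 - 1/5) · (1 - 1/13) = 96

φ(195) = 96


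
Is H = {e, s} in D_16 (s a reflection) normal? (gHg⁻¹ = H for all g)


H = {e, s} in D_16 (s a reflection)
r·s·r⁻¹ = sr⁻² ≠ s for n ≥ 3, so {e, s} is not closed under conjugation

No, not a normal subgroup


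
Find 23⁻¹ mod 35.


Use the extended Euclidean algorithm to write 1 = 23·s + 35·t; then s mod 35 is the inverse.
Euclidean algorithm:
  23 = 0·35 + 23
  35 = 1·23 + 12
  23 = 1·12 + 11
  12 = 1·11 + 1
  11 = 11·1 + 0
gcd(23,35) = 1
Back-substitution gives: 23·(-3) + 35·(2) = 1
So 23⁻¹ ≡ -3 ≡ 32 (mod 35)
Check: 23 × 32 = 736 ≡ 1 (mod 35) ✓

23⁻¹ ≡ 32 (mod 35)


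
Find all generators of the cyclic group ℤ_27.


g generates ℤ_n iff gcd(g,n) = 1
Prime factors of 27: 3
Generators are g ∈ {1,...,26} not divisible by any of these primes.
Generators: {1, 2, 4, 5, 7, 8, 10, 11, 13, 14, 16, 17, 19, 20, 22, 23, 25, 26}
Number of generators = φ(27) = 18

Generators of ℤ_27 = {1, 2, 4, 5, 7, 8, 10, 11, 13, 14, 16, 17, 19, 20, 22, 23, 25, 26}


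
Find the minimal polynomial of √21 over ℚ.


√21 satisfies x² - 21 = 0, irreducible over ℚ since 21 is squarefree

Minimal polynomial: x² - 21


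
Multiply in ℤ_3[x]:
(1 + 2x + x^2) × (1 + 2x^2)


Expand and collect like terms; reduce coefficients mod 3:
x^0: 1·1 = 1 ≡ 1 (mod 3)
x^1: 1·0 + 2·1 = 2 ≡ 2 (mod 3)
x^2: 1·2 + 2·0 + 1·1 = 3 ≡ 0 (mod 3)
x^3: 2·2 + 1·0 = 4 ≡ 1 (mod 3)
x^4: 1·2 = 2 ≡ 2 (mod 3)
Result: 1 + 2x + x^3 + 2x^4

f · g = 1 + 2x + x^3 + 2x^4


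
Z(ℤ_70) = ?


Z(G) = {g ∈ G | gx = xg for all x ∈ G}
ℤ_70 is abelian, so Z(G) = G

Z(ℤ_70) = ℤ_70


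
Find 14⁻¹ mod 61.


Use the extended Euclidean algorithm to write 1 = 14·s + 61·t; then s mod 61 is the inverse.
Euclidean algorithm:
  14 = 0·61 + 14
  61 = 4·14 + 5
  14 = 2·5 + 4
  5 = 1·4 + 1
  4 = 4·1 + 0
gcd(14,61) = 1
Back-substitution gives: 14·(-13) + 61·(3) = 1
So 14⁻¹ ≡ -13 ≡ 48 (mod 61)
Check: 14 × 48 = 672 ≡ 1 (mod 61) ✓

14⁻¹ ≡ 48 (mod 61)


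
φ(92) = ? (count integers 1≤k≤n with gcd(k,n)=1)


Factor n: 92 = 2^2 × 23
φ(n) = n · ∏(1 - 1/p) over distinct primes p | n
φ(92) = 92 · (1 - 1/2) · (1 - 1/23) = 44

φ(92) = 44


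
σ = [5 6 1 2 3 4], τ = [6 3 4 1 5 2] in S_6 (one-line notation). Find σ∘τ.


σ∘τ: apply τ first, then σ
1 →τ 6 →σ 4
2 →τ 3 →σ 1
3 →τ 4 →σ 2
4 →τ 1 →σ 5
5 →τ 5 →σ 3
6 →τ 2 →σ 6

σ∘τ = [4 1 2 5 3 6]


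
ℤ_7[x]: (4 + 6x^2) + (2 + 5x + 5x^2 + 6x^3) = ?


Add coefficients mod 7:
x^0: 4 + 2 = 6 (mod 7)
x^1: 0 + 5 = 5 (mod 7)
x^2: 6 + 5 = 4 (mod 7)
x^3: 0 + 6 = 6 (mod 7)
Result: 6 + 5x + 4x^2 + 6x^3

f + g = 6 + 5x + 4x^2 + 6x^3


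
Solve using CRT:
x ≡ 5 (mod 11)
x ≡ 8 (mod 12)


m₁ = 11, m₂ = 12, gcd = 1, so CRT applies. M = m₁·m₂ = 132
Let M₁ = M/m₁ = 12, M₂ = M/m₂ = 11
Find y₁ ≡ M₁⁻¹ (mod m₁): 12⁻¹ ≡ 1 (mod 11)
Find y₂ ≡ M₂⁻¹ (mod m₂): 11⁻¹ ≡ 11 (mod 12)
x = a₁·M₁·y₁ + a₂·M₂·y₂ = 5·12·1 + 8·11·11 = 1028
Reduce mod 132: x ≡ 104
Check: 104 mod 11 = 5 ✓, 104 mod 12 = 8 ✓

x ≡ 104 (mod 132)


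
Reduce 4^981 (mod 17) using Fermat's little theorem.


Fermat's little theorem: if p is prime and gcd(a,p)=1, then a^(p-1) ≡ 1 (mod p)
p = 17 is prime, gcd(4,17) = 1
Reduce exponent: 981 mod 16 = 5
So 4^981 ≡ 4^5 (mod 17)
4^5 mod 17 = 4

4^981 ≡ 4 (mod 17)


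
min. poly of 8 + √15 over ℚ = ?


Let α = 8 + √15. Then α - 8 = √15, so (α - 8)² = 15, giving α² - 16α + 49 = 0. Degree 2 and α ∉ ℚ, so this is the minimal polynomial.

Minimal polynomial: x² - 16x + 49


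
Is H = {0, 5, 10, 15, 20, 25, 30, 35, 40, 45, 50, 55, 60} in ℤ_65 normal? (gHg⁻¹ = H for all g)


H = {0, 5, 10, 15, 20, 25, 30, 35, 40, 45, 50, 55, 60} in ℤ_65
ℤ_65 is abelian; every subgroup of an abelian group is normal

Yes, normal subgroup


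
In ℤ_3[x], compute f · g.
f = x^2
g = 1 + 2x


Expand and collect like terms; reduce coefficients mod 3:
x^0: 0·1 = 0 ≡ 0 (mod 3)
x^1: 0·2 + 0·1 = 0 ≡ 0 (mod 3)
x^2: 0·2 + 1·1 = 1 ≡ 1 (mod 3)
x^3: 1·2 = 2 ≡ 2 (mod 3)
Result: x^2 + 2x^3

f · g = x^2 + 2x^3


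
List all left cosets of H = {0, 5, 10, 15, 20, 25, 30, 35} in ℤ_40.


H = {0, 5, 10, 15, 20, 25, 30, 35}, |H| = 8
Number of cosets = |G|/|H| = 40/8 = 5
0 + H = {0, 5, 10, 15, 20, 25, 30, 35}
1 + H = {1, 6, 11, 16, 21, 26, 31, 36}
2 + H = {2, 7, 12, 17, 22, 27, 32, 37}
3 + H = {3, 8, 13, 18, 23, 28, 33, 38}
4 + H = {4, 9, 14, 19, 24, 29, 34, 39}

Cosets: 0+H={0,5,10,15,20,25,30,35}; 1+H={1,6,11,16,21,26,31,36}; 2+H={2,7,12,17,22,27,32,37}; 3+H={3,8,13,18,23,28,33,38}; 4+H={4,9,14,19,24,29,34,39}


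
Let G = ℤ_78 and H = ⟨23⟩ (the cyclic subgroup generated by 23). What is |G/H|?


|⟨23⟩| = n / gcd(23, 78) = 78 / 1 = 78
H is normal (ℤ_78 is abelian).
|G/H| = |G| / |H| = 78 / 78 = 1

|G/H| = 1


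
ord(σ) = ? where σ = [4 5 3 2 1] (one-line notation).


Cycle decomposition: (1 4 2 5)
Cycle lengths: 4
Order = lcm(4) = 4

ord(σ) = 4


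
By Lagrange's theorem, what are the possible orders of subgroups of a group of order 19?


Lagrange's theorem: |H| divides |G|
|G| = 19
Divisors of 19: 1, 19

Possible subgroup orders: {1, 19}


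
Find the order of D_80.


|D_n| = 2n (n rotations and n reflections)
|D_80| = 2×80 = 160

|D_80| = 160


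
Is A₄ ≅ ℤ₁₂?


Comparing A₄ and ℤ₁₂:
A₄ is non-abelian, ℤ₁₂ is abelian

No, A₄ ≇ ℤ₁₂


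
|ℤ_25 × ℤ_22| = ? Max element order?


|ℤ_25 × ℤ_22| = 25 × 22 = 550
Max element order = lcm(25,22) = 550
Cyclic? Yes (gcd=1)

|ℤ_25×ℤ_22| = 550, max element order = 550


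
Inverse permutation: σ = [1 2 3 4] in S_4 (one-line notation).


To find σ⁻¹, swap domain and range:
σ(1) = 1 → σ⁻¹(1) = 1
σ(2) = 2 → σ⁻¹(2) = 2
σ(3) = 3 → σ⁻¹(3) = 3
σ(4) = 4 → σ⁻¹(4) = 4

σ⁻¹ = [1 2 3 4]


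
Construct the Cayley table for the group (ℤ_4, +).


Elements: {0, 1, 2, 3}
Operation: addition mod 4
Entry (a, b) = (a + b) mod 4

Cayley table:
  | 0 | 1 | 2 | 3
0 | 0 | 1 | 2 | 3
1 | 1 | 2 | 3 | 0
2 | 2 | 3 | 0 | 1
3 | 3 | 0 | 1 | 2


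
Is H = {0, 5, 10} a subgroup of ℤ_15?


Subgroup test for H = {0, 5, 10} in (ℤ_15, +):
(1) 0 ∈ H? Yes
(2) Closure: for all a,b ∈ H, (a+b) mod 15 ∈ H? Yes
(3) Inverses: for all a ∈ H, -a mod 15 ∈ H? Yes

Yes, H is a subgroup of ℤ_15


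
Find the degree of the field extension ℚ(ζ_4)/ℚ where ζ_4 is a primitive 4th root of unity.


[ℚ(ζ_n):ℚ] = deg Φ_n(x) = φ(n). Here φ(4) = 2

[ℚ(ζ_4)/ℚ where ζ_4 is a primitive 4th root of unity] = 2


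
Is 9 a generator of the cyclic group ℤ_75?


g generates ℤ_n iff gcd(g, n) = 1
gcd(9, 75) = 3
Since gcd = 3 ≠ 1, ⟨9⟩ has order 25 < 75, so 9 is not a generator.

No, 9 does not generate ℤ_75


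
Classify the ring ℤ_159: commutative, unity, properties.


ℤ_159 is a commutative ring with unity 1; 159 = 3×53 is composite, so 3·53 ≡ 0 gives zero divisors (not an integral domain)
Commutative: Yes
Integral domain: No
Has unity: Yes

ℤ_159: Commutative=Yes, Unity=Yes


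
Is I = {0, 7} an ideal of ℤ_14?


Check ideal conditions for I = {0, 7} in ℤ_14:
(1) I is an additive subgroup? Yes
(2) For r ∈ ℤ_14 and a ∈ I: r·a ∈ I? Yes

Yes, I is an ideal of ℤ_14


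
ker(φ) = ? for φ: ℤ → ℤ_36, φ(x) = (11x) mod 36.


Kernel = preimage of identity
ker(φ) = {x ∈ ℤ : 11x ≡ 0 (mod 36)}. gcd(11,36) = 1, so 11x ≡ 0 (mod 36) ⟺ x ≡ 0 (mod 36/1 = 36). Hence ker(φ) = 36ℤ

ker(φ) = 36ℤ


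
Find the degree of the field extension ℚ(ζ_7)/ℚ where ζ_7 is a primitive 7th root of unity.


[ℚ(ζ_n):ℚ] = deg Φ_n(x) = φ(n). Here φ(7) = 6

[ℚ(ζ_7)/ℚ where ζ_7 is a primitive 7th root of unity] = 6


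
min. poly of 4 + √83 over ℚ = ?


Let α = 4 + √83. Then α - 4 = √83, so (α - 4)² = 83, giving α² - 8α - 67 = 0. Degree 2 and α ∉ ℚ, so this is the minimal polynomial.

Minimal polynomial: x² - 8x - 67


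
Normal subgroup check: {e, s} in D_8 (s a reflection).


H = {e, s} in D_8 (s a reflection)
r·s·r⁻¹ = sr⁻² ≠ s for n ≥ 3, so {e, s} is not closed under conjugation

No, not a normal subgroup


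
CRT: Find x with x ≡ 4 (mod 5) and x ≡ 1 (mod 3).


m₁ = 5, m₂ = 3, gcd = 1, so CRT applies. M = m₁·m₂ = 15
Let M₁ = M/m₁ = 3, M₂ = M/m₂ = 5
Find y₁ ≡ M₁⁻¹ (mod m₁): 3⁻¹ ≡ 2 (mod 5)
Find y₂ ≡ M₂⁻¹ (mod m₂): 5⁻¹ ≡ 2 (mod 3)
x = a₁·M₁·y₁ + a₂·M₂·y₂ = 4·3·2 + 1·5·2 = 34
Reduce mod 15: x ≡ 4
Check: 4 mod 5 = 4 ✓, 4 mod 3 = 1 ✓

x ≡ 4 (mod 15)


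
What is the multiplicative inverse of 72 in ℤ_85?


Use the extended Euclidean algorithm to write 1 = 72·s + 85·t; then s mod 85 is the inverse.
Euclidean algorithm:
  72 = 0·85 + 72
  85 = 1·72 + 13
  72 = 5·13 + 7
  13 = 1·7 + 6
  7 = 1·6 + 1
  6 = 6·1 + 0
gcd(72,85) = 1
Back-substitution gives: 72·(13) + 85·(-11) = 1
So 72⁻¹ ≡ 13 ≡ 13 (mod 85)
Check: 72 × 13 = 936 ≡ 1 (mod 85) ✓

72⁻¹ ≡ 13 (mod 85)


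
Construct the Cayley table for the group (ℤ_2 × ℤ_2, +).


Elements: {(0,0), (0,1), (1,0), (1,1)}
Operation: componentwise addition mod (2, 2)
Entry (a, b) = ((a₁+b₁) mod 2, (a₂+b₂) mod 2)

Cayley table:
      | (0,0) | (0,1) | (1,0) | (1,1)
(0,0) | (0,0) | (0,1) | (1,0) | (1,1)
(0,1) | (0,1) | (0,0) | (1,1) | (1,0)
(1,0) | (1,0) | (1,1) | (0,0) | (0,1)
(1,1) | (1,1) | (1,0) | (0,1) | (0,0)
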